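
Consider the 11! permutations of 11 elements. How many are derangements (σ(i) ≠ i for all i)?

14684570

Recurrence: !11 = 10·(!10 + !9).
!11 = 10·(1334961 + 133496) = 10·1468457 = 14684570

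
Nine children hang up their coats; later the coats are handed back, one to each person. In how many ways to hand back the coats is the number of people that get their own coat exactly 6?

Pick the 6 fixed positions: C(9,6) = 84 ways.
The remaining 3 must be deranged: !3 = 2.
Total: 84 × 2 = 168.

168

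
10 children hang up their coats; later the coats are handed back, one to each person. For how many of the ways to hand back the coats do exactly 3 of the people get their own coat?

Pick the 3 fixed positions: C(10,3) = 120 ways.
The other 7 form a derangement: !7 = 1854.
Total: 120 × 1854 = 222480.

222480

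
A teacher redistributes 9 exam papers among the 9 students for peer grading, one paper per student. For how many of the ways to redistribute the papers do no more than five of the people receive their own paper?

# with exactly i fixed is C(9,i)·!(9-i); sum over i=0..5:
  i=0: C(9,0)·!9 = 1·133496 = 133496
  i=1: C(9,1)·!8 = 9·14833 = 133497
  i=2: C(9,2)·!7 = 36·1854 = 66744
  i=3: C(9,3)·!6 = 84·265 = 22260
  i=4: C(9,4)·!5 = 126·44 = 5544
  i=5: C(9,5)·!4 = 126·9 = 1134
Total = 362675.

362675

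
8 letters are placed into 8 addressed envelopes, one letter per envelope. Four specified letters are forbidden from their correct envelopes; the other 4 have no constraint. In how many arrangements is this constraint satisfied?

Let A_j be the event that the j-th constrained one is fixed. By inclusion-exclusion over the 4 events:
Σ_{j=0}^{4} (-1)^j C(4,j)(8-j)!
= C(4,0)·8! - C(4,1)·7! + C(4,2)·6! - C(4,3)·5! + C(4,4)·4!
= 40320 - 20160 + 4320 - 480 + 24
= 24024

24024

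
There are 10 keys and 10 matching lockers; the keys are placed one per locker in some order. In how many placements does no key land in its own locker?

1334961

Recurrence: !10 = 10·!9 + (-1)^10.
!10 = 10·133496 + 1 = 1334961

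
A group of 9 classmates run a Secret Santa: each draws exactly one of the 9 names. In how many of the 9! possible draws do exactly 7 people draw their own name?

36

Pick the 7 fixed positions: C(9,7) = 36 ways.
The remaining 2 must be deranged: !2 = 1.
Total: 36 × 1 = 36.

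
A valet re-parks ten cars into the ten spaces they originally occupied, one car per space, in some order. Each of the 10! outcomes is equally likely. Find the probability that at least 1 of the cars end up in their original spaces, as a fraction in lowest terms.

Favorable outcomes: Σ_{i≥1} C(10,i)·!(10-i) = 10·133496 + 45·14833 + 120·1854 + 210·265 + 252·44 + 210·9 + 120·2 + 45·1 + 10·0 + 1·1 = 2293839.
Total outcomes: 10! = 3628800.
Probability = 2293839/3628800 = 28319/44800.

28319/44800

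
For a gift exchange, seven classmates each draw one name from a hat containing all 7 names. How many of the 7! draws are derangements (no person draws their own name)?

1854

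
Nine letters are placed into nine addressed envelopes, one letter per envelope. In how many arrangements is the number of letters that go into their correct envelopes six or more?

Sum C(9,i)·!(9-i) for i = 6..9:
  i=6: C(9,6)·!3 = 84·2 = 168
  i=7: C(9,7)·!2 = 36·1 = 36
  i=8: C(9,8)·!1 = 9·0 = 0
  i=9: C(9,9)·!0 = 1·1 = 1
Total = 205.

205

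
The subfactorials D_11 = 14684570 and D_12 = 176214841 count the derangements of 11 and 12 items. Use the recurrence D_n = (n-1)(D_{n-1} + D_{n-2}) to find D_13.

2290792932

D_13 = (13-1)·(D_12 + D_11) = 12·(176214841 + 14684570) = 12·190899411 = 2290792932.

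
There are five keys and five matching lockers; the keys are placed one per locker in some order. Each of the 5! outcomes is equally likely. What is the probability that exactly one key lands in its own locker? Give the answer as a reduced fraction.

Favorable outcomes: C(5,1)·!4 = 5·9 = 45.
Total outcomes: 5! = 120.
Probability = 45/120 = 3/8.

3/8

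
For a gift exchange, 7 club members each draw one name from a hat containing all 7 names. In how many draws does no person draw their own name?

1854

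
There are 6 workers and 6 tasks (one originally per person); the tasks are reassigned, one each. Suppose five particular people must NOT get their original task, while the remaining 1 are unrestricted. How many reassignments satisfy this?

Let A_j be the event that the j-th constrained one is fixed. By inclusion-exclusion over the 5 events:
Σ_{j=0}^{5} (-1)^j C(5,j)(6-j)!
= C(5,0)·6! - C(5,1)·5! + C(5,2)·4! - C(5,3)·3! + C(5,4)·2! - C(5,5)·1!
= 720 - 600 + 240 - 60 + 10 - 1
= 309

309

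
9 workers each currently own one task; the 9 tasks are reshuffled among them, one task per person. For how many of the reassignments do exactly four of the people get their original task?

5544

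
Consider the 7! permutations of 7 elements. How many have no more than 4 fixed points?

5018

Sum C(7,i)·!(7-i) for i = 0..4:
  i=0: C(7,0)·!7 = 1·1854 = 1854
  i=1: C(7,1)·!6 = 7·265 = 1855
  i=2: C(7,2)·!5 = 21·44 = 924
  i=3: C(7,3)·!4 = 35·9 = 315
  i=4: C(7,4)·!3 = 35·2 = 70
Total = 5018.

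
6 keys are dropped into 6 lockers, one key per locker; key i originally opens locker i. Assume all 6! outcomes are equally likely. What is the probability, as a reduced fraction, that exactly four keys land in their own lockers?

Favorable outcomes: C(6,4)·!2 = 15·1 = 15.
Total outcomes: 6! = 720.
Probability = 15/720 = 1/48.

1/48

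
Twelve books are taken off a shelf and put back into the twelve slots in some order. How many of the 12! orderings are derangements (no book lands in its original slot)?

176214841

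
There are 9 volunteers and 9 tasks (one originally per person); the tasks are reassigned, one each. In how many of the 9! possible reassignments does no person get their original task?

133496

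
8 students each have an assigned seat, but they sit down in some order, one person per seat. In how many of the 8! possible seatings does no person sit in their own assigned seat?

14833

Use !n = n·!(n-1) + (-1)^n.
!8 = 8·1854 + 1 = 14833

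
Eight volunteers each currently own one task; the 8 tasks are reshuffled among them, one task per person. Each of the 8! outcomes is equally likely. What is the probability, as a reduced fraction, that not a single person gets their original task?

2119/5760

Favorable outcomes: !8 = 14833.
Total outcomes: 8! = 40320.
Probability = 14833/40320 = 2119/5760.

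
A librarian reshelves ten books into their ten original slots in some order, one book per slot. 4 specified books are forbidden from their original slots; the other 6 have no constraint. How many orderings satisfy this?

2399760

Let A_j be the event that the j-th constrained one is fixed. By inclusion-exclusion over the 4 events:
Σ_{j=0}^{4} (-1)^j C(4,j)(10-j)!
= C(4,0)·10! - C(4,1)·9! + C(4,2)·8! - C(4,3)·7! + C(4,4)·6!
= 3628800 - 1451520 + 241920 - 20160 + 720
= 2399760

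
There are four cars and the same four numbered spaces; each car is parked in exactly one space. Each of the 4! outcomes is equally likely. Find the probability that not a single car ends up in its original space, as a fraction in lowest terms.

3/8

Favorable outcomes: !4 = 9.
Total outcomes: 4! = 24.
Probability = 9/24 = 3/8.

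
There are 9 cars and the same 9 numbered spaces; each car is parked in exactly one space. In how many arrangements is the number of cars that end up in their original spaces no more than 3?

355997

# with exactly i fixed is C(9,i)·!(9-i); sum over i=0..3:
  i=0: C(9,0)·!9 = 1·133496 = 133496
  i=1: C(9,1)·!8 = 9·14833 = 133497
  i=2: C(9,2)·!7 = 36·1854 = 66744
  i=3: C(9,3)·!6 = 84·265 = 22260
Total = 355997.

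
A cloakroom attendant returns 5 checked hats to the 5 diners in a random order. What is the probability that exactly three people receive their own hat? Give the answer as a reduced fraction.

1/12

Favorable outcomes: C(5,3)·!2 = 10·1 = 10.
Total outcomes: 5! = 120.
Probability = 10/120 = 1/12.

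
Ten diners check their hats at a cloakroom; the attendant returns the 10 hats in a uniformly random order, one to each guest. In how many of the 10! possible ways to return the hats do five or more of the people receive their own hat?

13264

Sum C(10,i)·!(10-i) for i = 5..10:
  i=5: C(10,5)·!5 = 252·44 = 11088
  i=6: C(10,6)·!4 = 210·9 = 1890
  i=7: C(10,7)·!3 = 120·2 = 240
  i=8: C(10,8)·!2 = 45·1 = 45
  i=9: C(10,9)·!1 = 10·0 = 0
  i=10: C(10,10)·!0 = 1·1 = 1
Total = 13264.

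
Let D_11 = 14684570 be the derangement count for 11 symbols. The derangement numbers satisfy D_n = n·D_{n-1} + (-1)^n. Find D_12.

176214841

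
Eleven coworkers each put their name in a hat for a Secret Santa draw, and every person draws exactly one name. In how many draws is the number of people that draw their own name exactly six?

Choose which 6 of the 11 are fixed: C(11,6) = 462.
The remaining 5 must be deranged: !5 = 44.
Total: 462 × 44 = 20328.

20328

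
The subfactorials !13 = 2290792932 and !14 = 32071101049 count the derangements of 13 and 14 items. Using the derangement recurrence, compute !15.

481066515734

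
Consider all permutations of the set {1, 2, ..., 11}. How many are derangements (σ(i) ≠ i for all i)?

!11 = 11! · Σ_{k=0}^{11} (-1)^k/k!
= 11! - 11!/1! + 11!/2! - 11!/3! + 11!/4! - 11!/5! + 11!/6! - 11!/7! + 11!/8! - 11!/9! + 11!/10! - 11!/11!
= 39916800 - 39916800 + 19958400 - 6652800 + 1663200 - 332640 + 55440 - 7920 + 990 - 110 + 11 - 1
= 14684570

14684570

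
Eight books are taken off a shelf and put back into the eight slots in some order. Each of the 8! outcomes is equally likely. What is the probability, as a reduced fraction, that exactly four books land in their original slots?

Favorable outcomes: C(8,4)·!4 = 70·9 = 630.
Total outcomes: 8! = 40320.
Probability = 630/40320 = 1/64.

1/64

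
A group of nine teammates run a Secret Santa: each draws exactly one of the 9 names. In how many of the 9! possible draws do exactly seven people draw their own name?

Choose which 7 of the 9 are fixed: C(9,7) = 36.
The other 2 form a derangement: !2 = 1.
Total: 36 × 1 = 36.

36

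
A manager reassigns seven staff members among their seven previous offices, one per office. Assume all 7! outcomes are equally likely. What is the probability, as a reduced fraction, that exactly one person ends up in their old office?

Favorable outcomes: C(7,1)·!6 = 7·265 = 1855.
Total outcomes: 7! = 5040.
Probability = 1855/5040 = 53/144.

53/144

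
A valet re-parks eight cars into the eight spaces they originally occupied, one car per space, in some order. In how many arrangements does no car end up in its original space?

The subfactorial !8 = [8!/e] (nearest integer).
8! = 40320, and 40320/e ≈ 14832.90, so !8 = 14833.

14833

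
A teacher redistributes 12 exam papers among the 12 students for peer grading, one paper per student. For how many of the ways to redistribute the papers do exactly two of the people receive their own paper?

Choose which 2 of the 12 are fixed: C(12,2) = 66.
The remaining 10 must be deranged: !10 = 1334961.
Total: 66 × 1334961 = 88107426.

88107426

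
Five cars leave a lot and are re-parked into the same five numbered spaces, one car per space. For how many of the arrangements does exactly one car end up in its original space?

45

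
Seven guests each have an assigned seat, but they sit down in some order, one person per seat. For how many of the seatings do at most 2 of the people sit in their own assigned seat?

4633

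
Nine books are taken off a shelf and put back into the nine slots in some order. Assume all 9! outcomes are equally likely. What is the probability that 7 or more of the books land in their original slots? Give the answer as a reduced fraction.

37/362880

Favorable outcomes: Σ_{i≥7} C(9,i)·!(9-i) = 36·1 + 9·0 + 1·1 = 37.
Total outcomes: 9! = 362880.
Probability = 37/362880 = 37/362880.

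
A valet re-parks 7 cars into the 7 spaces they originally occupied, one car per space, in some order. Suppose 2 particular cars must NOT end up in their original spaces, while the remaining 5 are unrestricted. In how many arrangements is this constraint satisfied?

3720

Inclusion-exclusion on the 2 forbidden self-matches:
Σ_{j=0}^{2} (-1)^j C(2,j)(7-j)!
= C(2,0)·7! - C(2,1)·6! + C(2,2)·5!
= 5040 - 1440 + 120
= 3720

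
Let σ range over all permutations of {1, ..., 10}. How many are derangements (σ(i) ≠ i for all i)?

The subfactorial !10 = [10!/e] (nearest integer).
10! = 3628800, and 3628800/e ≈ 1334960.92, so !10 = 1334961.

1334961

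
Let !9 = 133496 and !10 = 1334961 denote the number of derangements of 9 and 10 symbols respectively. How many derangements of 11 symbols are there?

!11 = (11-1)·(!10 + !9) = 10·(1334961 + 133496) = 10·1468457 = 14684570.

14684570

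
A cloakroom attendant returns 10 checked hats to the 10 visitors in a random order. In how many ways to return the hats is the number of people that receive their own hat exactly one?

1334960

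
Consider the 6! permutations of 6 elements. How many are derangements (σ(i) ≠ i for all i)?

!6 is the nearest integer to 6!/e.
6! = 720, and 720/e ≈ 264.87, so !6 = 265.

265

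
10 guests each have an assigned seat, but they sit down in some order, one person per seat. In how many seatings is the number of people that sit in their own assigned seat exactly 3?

Pick the 3 fixed positions: C(10,3) = 120 ways.
The remaining 7 must be deranged: !7 = 1854.
Total: 120 × 1854 = 222480.

222480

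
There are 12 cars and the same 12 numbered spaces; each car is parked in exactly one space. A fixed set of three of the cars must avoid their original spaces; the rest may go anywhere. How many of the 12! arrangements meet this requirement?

369774720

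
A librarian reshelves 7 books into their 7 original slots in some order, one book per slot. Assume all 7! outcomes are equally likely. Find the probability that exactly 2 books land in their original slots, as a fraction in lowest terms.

Favorable outcomes: C(7,2)·!5 = 21·44 = 924.
Total outcomes: 7! = 5040.
Probability = 924/5040 = 11/60.

11/60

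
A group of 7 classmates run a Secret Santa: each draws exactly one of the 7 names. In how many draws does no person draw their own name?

Use !n = (n-1)(!(n-1) + !(n-2)).
!7 = 6·(265 + 44) = 6·309 = 1854

1854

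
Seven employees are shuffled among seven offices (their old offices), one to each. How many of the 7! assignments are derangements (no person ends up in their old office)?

1854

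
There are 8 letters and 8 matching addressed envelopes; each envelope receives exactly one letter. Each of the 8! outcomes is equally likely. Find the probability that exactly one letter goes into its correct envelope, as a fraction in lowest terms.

Favorable outcomes: C(8,1)·!7 = 8·1854 = 14832.
Total outcomes: 8! = 40320.
Probability = 14832/40320 = 103/280.

103/280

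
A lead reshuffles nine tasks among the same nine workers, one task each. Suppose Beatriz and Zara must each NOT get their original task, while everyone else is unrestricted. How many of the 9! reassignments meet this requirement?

287280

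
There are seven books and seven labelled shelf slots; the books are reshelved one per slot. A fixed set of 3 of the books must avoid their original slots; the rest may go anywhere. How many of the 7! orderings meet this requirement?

3216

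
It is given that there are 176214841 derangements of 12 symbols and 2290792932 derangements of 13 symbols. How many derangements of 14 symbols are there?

32071101049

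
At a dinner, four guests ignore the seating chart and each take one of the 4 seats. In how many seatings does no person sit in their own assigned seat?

9

The number of derangements of 4 is !4 = Σ_{k=0}^{4} (-1)^k·4!/k!
= 4! - 4!/1! + 4!/2! - 4!/3! + 4!/4!
= 24 - 24 + 12 - 4 + 1
= 9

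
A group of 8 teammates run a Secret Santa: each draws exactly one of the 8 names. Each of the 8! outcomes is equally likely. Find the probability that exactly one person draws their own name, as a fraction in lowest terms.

103/280

Favorable outcomes: C(8,1)·!7 = 8·1854 = 14832.
Total outcomes: 8! = 40320.
Probability = 14832/40320 = 103/280.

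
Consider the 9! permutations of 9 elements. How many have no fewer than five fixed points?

1339

Sum C(9,i)·!(9-i) for i = 5..9:
  i=5: C(9,5)·!4 = 126·9 = 1134
  i=6: C(9,6)·!3 = 84·2 = 168
  i=7: C(9,7)·!2 = 36·1 = 36
  i=8: C(9,8)·!1 = 9·0 = 0
  i=9: C(9,9)·!0 = 1·1 = 1
Total = 1339.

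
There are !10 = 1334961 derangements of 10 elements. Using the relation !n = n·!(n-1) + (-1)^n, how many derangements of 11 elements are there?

!11 = 11·1334961 - 1 = 14684570.

14684570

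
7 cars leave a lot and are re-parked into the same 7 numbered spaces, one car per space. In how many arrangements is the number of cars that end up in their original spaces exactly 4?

Choose which 4 of the 7 are fixed: C(7,4) = 35.
The other 3 form a derangement: !3 = 2.
Total: 35 × 2 = 70.

70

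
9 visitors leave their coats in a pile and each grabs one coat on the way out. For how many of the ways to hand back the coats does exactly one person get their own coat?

133497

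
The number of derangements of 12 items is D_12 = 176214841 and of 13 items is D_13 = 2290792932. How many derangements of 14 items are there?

32071101049

D_14 = (14-1)·(D_13 + D_12) = 13·(2290792932 + 176214841) = 13·2467007773 = 32071101049.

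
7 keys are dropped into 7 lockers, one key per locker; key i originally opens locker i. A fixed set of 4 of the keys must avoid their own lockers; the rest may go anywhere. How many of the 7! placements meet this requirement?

2790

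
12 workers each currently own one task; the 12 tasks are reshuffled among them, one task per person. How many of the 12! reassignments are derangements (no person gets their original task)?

176214841

The number of derangements of 12 is !12 = Σ_{k=0}^{12} (-1)^k·12!/k!
= 12! - 12!/1! + 12!/2! - 12!/3! + 12!/4! - 12!/5! + 12!/6! - 12!/7! + 12!/8! - 12!/9! + 12!/10! - 12!/11! + 12!/12!
= 479001600 - 479001600 + 239500800 - 79833600 + 19958400 - 3991680 + 665280 - 95040 + 11880 - 1320 + 132 - 12 + 1
= 176214841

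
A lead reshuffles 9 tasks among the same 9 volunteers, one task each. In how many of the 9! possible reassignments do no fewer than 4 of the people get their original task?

# with exactly i fixed is C(9,i)·!(9-i); sum over i=4..9:
  i=4: C(9,4)·!5 = 126·44 = 5544
  i=5: C(9,5)·!4 = 126·9 = 1134
  i=6: C(9,6)·!3 = 84·2 = 168
  i=7: C(9,7)·!2 = 36·1 = 36
  i=8: C(9,8)·!1 = 9·0 = 0
  i=9: C(9,9)·!0 = 1·1 = 1
Total = 6883.

6883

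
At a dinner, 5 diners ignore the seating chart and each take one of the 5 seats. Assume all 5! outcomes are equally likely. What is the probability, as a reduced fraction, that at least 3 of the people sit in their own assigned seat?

Favorable outcomes: Σ_{i≥3} C(5,i)·!(5-i) = 10·1 + 5·0 + 1·1 = 11.
Total outcomes: 5! = 120.
Probability = 11/120 = 11/120.

11/120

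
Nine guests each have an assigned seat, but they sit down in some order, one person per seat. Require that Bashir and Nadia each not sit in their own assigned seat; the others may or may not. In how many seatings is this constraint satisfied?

Inclusion-exclusion on the 2 forbidden self-matches:
Σ_{j=0}^{2} (-1)^j C(2,j)(9-j)!
= C(2,0)·9! - C(2,1)·8! + C(2,2)·7!
= 362880 - 80640 + 5040
= 287280

287280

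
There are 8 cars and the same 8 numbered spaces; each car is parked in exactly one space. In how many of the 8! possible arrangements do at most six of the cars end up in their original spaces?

# with exactly i fixed is C(8,i)·!(8-i); sum over i=0..6:
  i=0: C(8,0)·!8 = 1·14833 = 14833
  i=1: C(8,1)·!7 = 8·1854 = 14832
  i=2: C(8,2)·!6 = 28·265 = 7420
  i=3: C(8,3)·!5 = 56·44 = 2464
  i=4: C(8,4)·!4 = 70·9 = 630
  i=5: C(8,5)·!3 = 56·2 = 112
  i=6: C(8,6)·!2 = 28·1 = 28
Total = 40319.

40319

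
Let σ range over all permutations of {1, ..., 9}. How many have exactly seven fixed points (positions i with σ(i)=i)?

36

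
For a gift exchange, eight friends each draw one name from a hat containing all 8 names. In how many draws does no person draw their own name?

Recurrence: !8 = 8·!7 + (-1)^8.
!8 = 8·1854 + 1 = 14833

14833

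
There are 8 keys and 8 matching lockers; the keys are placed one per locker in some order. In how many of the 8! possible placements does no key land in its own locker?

14833

Use !n = n·!(n-1) + (-1)^n.
!8 = 8·1854 + 1 = 14833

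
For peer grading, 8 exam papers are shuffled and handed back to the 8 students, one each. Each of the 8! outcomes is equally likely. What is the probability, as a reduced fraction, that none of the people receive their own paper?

2119/5760

Favorable outcomes: !8 = 14833.
Total outcomes: 8! = 40320.
Probability = 14833/40320 = 2119/5760.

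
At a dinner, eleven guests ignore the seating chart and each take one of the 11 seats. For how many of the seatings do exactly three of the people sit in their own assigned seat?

Choose which 3 of the 11 are fixed: C(11,3) = 165.
The remaining 8 must be deranged: !8 = 14833.
Total: 165 × 14833 = 2447445.

2447445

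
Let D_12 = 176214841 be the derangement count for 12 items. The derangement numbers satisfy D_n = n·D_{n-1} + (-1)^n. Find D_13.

2290792932

D_13 = 13·176214841 - 1 = 2290792932.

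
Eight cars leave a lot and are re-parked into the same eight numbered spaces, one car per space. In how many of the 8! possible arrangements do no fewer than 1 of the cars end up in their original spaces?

25487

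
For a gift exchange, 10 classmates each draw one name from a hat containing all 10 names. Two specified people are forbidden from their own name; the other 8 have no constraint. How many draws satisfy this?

Inclusion-exclusion on the 2 forbidden self-matches:
Σ_{j=0}^{2} (-1)^j C(2,j)(10-j)!
= C(2,0)·10! - C(2,1)·9! + C(2,2)·8!
= 3628800 - 725760 + 40320
= 2943360

2943360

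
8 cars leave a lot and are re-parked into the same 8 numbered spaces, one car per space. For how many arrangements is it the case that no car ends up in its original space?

Recurrence: !8 = 7·(!7 + !6).
!8 = 7·(1854 + 265) = 7·2119 = 14833

14833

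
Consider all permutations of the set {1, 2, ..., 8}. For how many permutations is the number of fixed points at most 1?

Sum C(8,i)·!(8-i) for i = 0..1:
  i=0: C(8,0)·!8 = 1·14833 = 14833
  i=1: C(8,1)·!7 = 8·1854 = 14832
Total = 29665.

29665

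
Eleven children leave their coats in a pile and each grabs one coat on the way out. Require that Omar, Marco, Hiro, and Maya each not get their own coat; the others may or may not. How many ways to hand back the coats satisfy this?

27422640

Let A_j be the event that the j-th constrained one is fixed. By inclusion-exclusion over the 4 events:
Σ_{j=0}^{4} (-1)^j C(4,j)(11-j)!
= C(4,0)·11! - C(4,1)·10! + C(4,2)·9! - C(4,3)·8! + C(4,4)·7!
= 39916800 - 14515200 + 2177280 - 161280 + 5040
= 27422640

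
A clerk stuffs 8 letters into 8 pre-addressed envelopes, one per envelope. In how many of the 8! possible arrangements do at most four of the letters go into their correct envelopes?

# with exactly i fixed is C(8,i)·!(8-i); sum over i=0..4:
  i=0: C(8,0)·!8 = 1·14833 = 14833
  i=1: C(8,1)·!7 = 8·1854 = 14832
  i=2: C(8,2)·!6 = 28·265 = 7420
  i=3: C(8,3)·!5 = 56·44 = 2464
  i=4: C(8,4)·!4 = 70·9 = 630
Total = 40179.

40179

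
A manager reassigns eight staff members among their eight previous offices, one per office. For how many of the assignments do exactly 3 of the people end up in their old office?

2464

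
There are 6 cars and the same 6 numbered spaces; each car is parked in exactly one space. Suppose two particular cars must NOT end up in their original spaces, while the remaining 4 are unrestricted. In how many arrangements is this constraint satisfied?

504

Inclusion-exclusion on the 2 forbidden self-matches:
Σ_{j=0}^{2} (-1)^j C(2,j)(6-j)!
= C(2,0)·6! - C(2,1)·5! + C(2,2)·4!
= 720 - 240 + 24
= 504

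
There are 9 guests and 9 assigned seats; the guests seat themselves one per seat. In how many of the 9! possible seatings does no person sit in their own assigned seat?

Recurrence: !9 = 8·(!8 + !7).
!9 = 8·(14833 + 1854) = 8·16687 = 133496

133496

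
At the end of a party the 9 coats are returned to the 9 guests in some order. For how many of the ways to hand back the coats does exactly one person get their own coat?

Pick the single fixed position: C(9,1) = 9 ways.
The other 8 form a derangement: !8 = 14833.
Total: 9 × 14833 = 133497.

133497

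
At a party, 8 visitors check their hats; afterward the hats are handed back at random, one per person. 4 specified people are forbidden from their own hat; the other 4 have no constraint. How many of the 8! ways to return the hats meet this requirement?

24024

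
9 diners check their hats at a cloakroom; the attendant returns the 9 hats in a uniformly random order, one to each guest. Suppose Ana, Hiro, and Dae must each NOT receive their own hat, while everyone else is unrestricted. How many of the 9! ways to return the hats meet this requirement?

256320

Let A_j be the event that the j-th constrained one is fixed. By inclusion-exclusion over the 3 events:
Σ_{j=0}^{3} (-1)^j C(3,j)(9-j)!
= C(3,0)·9! - C(3,1)·8! + C(3,2)·7! - C(3,3)·6!
= 362880 - 120960 + 15120 - 720
= 256320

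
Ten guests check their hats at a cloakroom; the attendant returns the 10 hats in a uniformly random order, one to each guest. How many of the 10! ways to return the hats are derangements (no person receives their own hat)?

1334961

The subfactorial !10 = [10!/e] (nearest integer).
10! = 3628800, and 3628800/e ≈ 1334960.92, so !10 = 1334961.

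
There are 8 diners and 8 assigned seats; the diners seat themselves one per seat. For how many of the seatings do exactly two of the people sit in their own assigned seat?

7420

Pick the 2 fixed positions: C(8,2) = 28 ways.
The other 6 form a derangement: !6 = 265.
Total: 28 × 265 = 7420.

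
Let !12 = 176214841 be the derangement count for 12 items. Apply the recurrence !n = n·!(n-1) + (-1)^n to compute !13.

2290792932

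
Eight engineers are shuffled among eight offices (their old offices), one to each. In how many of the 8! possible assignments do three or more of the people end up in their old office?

3235

Sum C(8,i)·!(8-i) for i = 3..8:
  i=3: C(8,3)·!5 = 56·44 = 2464
  i=4: C(8,4)·!4 = 70·9 = 630
  i=5: C(8,5)·!3 = 56·2 = 112
  i=6: C(8,6)·!2 = 28·1 = 28
  i=7: C(8,7)·!1 = 8·0 = 0
  i=8: C(8,8)·!0 = 1·1 = 1
Total = 3235.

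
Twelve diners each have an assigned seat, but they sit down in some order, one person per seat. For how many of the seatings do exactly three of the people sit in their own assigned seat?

Pick the 3 fixed positions: C(12,3) = 220 ways.
The remaining 9 must be deranged: !9 = 133496.
Total: 220 × 133496 = 29369120.

29369120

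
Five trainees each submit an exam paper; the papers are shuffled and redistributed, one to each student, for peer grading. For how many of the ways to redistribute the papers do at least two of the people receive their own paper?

31

# with exactly i fixed is C(5,i)·!(5-i); sum over i=2..5:
  i=2: C(5,2)·!3 = 10·2 = 20
  i=3: C(5,3)·!2 = 10·1 = 10
  i=4: C(5,4)·!1 = 5·0 = 0
  i=5: C(5,5)·!0 = 1·1 = 1
Total = 31.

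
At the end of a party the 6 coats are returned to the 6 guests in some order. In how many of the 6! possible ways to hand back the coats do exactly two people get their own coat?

135

Choose which 2 of the 6 are fixed: C(6,2) = 15.
The other 4 form a derangement: !4 = 9.
Total: 15 × 9 = 135.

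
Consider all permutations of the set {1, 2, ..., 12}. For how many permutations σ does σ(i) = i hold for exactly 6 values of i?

244860

Choose which 6 of the 12 are fixed: C(12,6) = 924.
The remaining 6 must be deranged: !6 = 265.
Total: 924 × 265 = 244860.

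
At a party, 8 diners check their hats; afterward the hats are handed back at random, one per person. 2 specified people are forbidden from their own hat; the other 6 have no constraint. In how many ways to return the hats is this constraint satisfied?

Inclusion-exclusion on the 2 forbidden self-matches:
Σ_{j=0}^{2} (-1)^j C(2,j)(8-j)!
= C(2,0)·8! - C(2,1)·7! + C(2,2)·6!
= 40320 - 10080 + 720
= 30960

30960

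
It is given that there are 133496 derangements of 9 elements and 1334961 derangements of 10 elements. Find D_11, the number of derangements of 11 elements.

D_11 = (11-1)·(D_10 + D_9) = 10·(1334961 + 133496) = 10·1468457 = 14684570.

14684570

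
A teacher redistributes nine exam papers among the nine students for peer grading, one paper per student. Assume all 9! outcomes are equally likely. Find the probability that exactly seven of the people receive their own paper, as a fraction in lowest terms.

Favorable outcomes: C(9,7)·!2 = 36·1 = 36.
Total outcomes: 9! = 362880.
Probability = 36/362880 = 1/10080.

1/10080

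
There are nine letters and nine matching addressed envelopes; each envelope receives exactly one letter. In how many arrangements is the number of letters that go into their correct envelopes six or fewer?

362843

# with exactly i fixed is C(9,i)·!(9-i); sum over i=0..6:
  i=0: C(9,0)·!9 = 1·133496 = 133496
  i=1: C(9,1)·!8 = 9·14833 = 133497
  i=2: C(9,2)·!7 = 36·1854 = 66744
  i=3: C(9,3)·!6 = 84·265 = 22260
  i=4: C(9,4)·!5 = 126·44 = 5544
  i=5: C(9,5)·!4 = 126·9 = 1134
  i=6: C(9,6)·!3 = 84·2 = 168
Total = 362843.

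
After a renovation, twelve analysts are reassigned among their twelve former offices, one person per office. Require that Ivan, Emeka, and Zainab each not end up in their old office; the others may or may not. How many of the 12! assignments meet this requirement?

Let A_j be the event that the j-th constrained one is fixed. By inclusion-exclusion over the 3 events:
Σ_{j=0}^{3} (-1)^j C(3,j)(12-j)!
= C(3,0)·12! - C(3,1)·11! + C(3,2)·10! - C(3,3)·9!
= 479001600 - 119750400 + 10886400 - 362880
= 369774720

369774720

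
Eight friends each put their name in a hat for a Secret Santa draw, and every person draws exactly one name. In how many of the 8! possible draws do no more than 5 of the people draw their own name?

Sum C(8,i)·!(8-i) for i = 0..5:
  i=0: C(8,0)·!8 = 1·14833 = 14833
  i=1: C(8,1)·!7 = 8·1854 = 14832
  i=2: C(8,2)·!6 = 28·265 = 7420
  i=3: C(8,3)·!5 = 56·44 = 2464
  i=4: C(8,4)·!4 = 70·9 = 630
  i=5: C(8,5)·!3 = 56·2 = 112
Total = 40291.

40291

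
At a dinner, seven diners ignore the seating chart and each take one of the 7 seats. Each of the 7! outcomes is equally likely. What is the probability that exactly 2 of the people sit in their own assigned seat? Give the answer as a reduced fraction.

11/60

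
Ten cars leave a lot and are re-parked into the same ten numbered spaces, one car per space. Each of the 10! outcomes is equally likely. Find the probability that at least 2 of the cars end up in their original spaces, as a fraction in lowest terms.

958879/3628800

Favorable outcomes: Σ_{i≥2} C(10,i)·!(10-i) = 45·14833 + 120·1854 + 210·265 + 252·44 + 210·9 + 120·2 + 45·1 + 10·0 + 1·1 = 958879.
Total outcomes: 10! = 3628800.
Probability = 958879/3628800 = 958879/3628800.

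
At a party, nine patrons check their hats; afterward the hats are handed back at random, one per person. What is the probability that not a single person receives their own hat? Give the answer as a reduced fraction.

16687/45360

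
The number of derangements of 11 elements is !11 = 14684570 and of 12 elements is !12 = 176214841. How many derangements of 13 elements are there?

2290792932

!13 = (13-1)·(!12 + !11) = 12·(176214841 + 14684570) = 12·190899411 = 2290792932.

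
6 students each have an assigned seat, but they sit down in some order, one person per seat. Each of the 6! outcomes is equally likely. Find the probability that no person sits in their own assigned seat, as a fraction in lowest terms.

53/144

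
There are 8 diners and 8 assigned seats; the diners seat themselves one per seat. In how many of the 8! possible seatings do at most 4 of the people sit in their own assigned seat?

# with exactly i fixed is C(8,i)·!(8-i); sum over i=0..4:
  i=0: C(8,0)·!8 = 1·14833 = 14833
  i=1: C(8,1)·!7 = 8·1854 = 14832
  i=2: C(8,2)·!6 = 28·265 = 7420
  i=3: C(8,3)·!5 = 56·44 = 2464
  i=4: C(8,4)·!4 = 70·9 = 630
Total = 40179.

40179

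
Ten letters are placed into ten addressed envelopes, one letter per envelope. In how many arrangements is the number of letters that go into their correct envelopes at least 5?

# with exactly i fixed is C(10,i)·!(10-i); sum over i=5..10:
  i=5: C(10,5)·!5 = 252·44 = 11088
  i=6: C(10,6)·!4 = 210·9 = 1890
  i=7: C(10,7)·!3 = 120·2 = 240
  i=8: C(10,8)·!2 = 45·1 = 45
  i=9: C(10,9)·!1 = 10·0 = 0
  i=10: C(10,10)·!0 = 1·1 = 1
Total = 13264.

13264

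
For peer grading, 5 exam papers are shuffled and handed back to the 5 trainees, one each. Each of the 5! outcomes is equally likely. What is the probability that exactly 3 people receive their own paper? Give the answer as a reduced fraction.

1/12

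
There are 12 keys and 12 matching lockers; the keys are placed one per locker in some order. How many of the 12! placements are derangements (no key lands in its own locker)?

176214841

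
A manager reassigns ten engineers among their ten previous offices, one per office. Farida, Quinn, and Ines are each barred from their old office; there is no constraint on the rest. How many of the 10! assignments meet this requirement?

Inclusion-exclusion on the 3 forbidden self-matches:
Σ_{j=0}^{3} (-1)^j C(3,j)(10-j)!
= C(3,0)·10! - C(3,1)·9! + C(3,2)·8! - C(3,3)·7!
= 3628800 - 1088640 + 120960 - 5040
= 2656080

2656080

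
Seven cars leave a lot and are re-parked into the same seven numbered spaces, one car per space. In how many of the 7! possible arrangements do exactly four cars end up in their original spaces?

70

Pick the 4 fixed positions: C(7,4) = 35 ways.
The other 3 form a derangement: !3 = 2.
Total: 35 × 2 = 70.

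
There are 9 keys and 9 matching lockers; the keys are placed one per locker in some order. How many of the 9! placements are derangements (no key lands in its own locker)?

133496

Use !n = n·!(n-1) + (-1)^n.
!9 = 9·14833 - 1 = 133496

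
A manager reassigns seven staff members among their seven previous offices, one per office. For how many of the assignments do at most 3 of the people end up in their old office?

Sum C(7,i)·!(7-i) for i = 0..3:
  i=0: C(7,0)·!7 = 1·1854 = 1854
  i=1: C(7,1)·!6 = 7·265 = 1855
  i=2: C(7,2)·!5 = 21·44 = 924
  i=3: C(7,3)·!4 = 35·9 = 315
Total = 4948.

4948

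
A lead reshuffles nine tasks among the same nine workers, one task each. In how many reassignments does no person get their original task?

Use !n = n·!(n-1) + (-1)^n.
!9 = 9·14833 - 1 = 133496

133496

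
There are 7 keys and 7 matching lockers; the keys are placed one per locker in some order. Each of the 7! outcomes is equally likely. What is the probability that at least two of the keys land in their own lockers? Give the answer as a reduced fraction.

1331/5040

Favorable outcomes: Σ_{i≥2} C(7,i)·!(7-i) = 21·44 + 35·9 + 35·2 + 21·1 + 7·0 + 1·1 = 1331.
Total outcomes: 7! = 5040.
Probability = 1331/5040 = 1331/5040.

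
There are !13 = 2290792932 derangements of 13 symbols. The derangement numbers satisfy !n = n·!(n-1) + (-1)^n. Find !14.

32071101049

!14 = 14·2290792932 + 1 = 32071101049.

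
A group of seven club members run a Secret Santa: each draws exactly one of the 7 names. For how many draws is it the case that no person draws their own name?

1854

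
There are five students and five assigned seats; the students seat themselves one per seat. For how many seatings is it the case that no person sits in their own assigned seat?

The number of derangements of 5 is !5 = Σ_{k=0}^{5} (-1)^k·5!/k!
= 5! - 5!/1! + 5!/2! - 5!/3! + 5!/4! - 5!/5!
= 120 - 120 + 60 - 20 + 5 - 1
= 44

44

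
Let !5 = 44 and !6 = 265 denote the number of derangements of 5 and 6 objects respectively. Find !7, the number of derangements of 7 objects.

1854

!7 = (7-1)·(!6 + !5) = 6·(265 + 44) = 6·309 = 1854.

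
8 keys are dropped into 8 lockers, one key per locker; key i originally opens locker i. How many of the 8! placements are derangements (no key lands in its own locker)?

14833

!8 = 8! · Σ_{k=0}^{8} (-1)^k/k!
= 8! - 8!/1! + 8!/2! - 8!/3! + 8!/4! - 8!/5! + 8!/6! - 8!/7! + 8!/8!
= 40320 - 40320 + 20160 - 6720 + 1680 - 336 + 56 - 8 + 1
= 14833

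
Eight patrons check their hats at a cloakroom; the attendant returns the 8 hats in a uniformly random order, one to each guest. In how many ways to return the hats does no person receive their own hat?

The subfactorial !8 = [8!/e] (nearest integer).
8! = 40320, and 40320/e ≈ 14832.90, so !8 = 14833.

14833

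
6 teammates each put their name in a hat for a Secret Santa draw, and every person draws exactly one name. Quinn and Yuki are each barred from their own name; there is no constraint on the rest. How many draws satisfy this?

Let A_j be the event that the j-th constrained one is fixed. By inclusion-exclusion over the 2 events:
Σ_{j=0}^{2} (-1)^j C(2,j)(6-j)!
= C(2,0)·6! - C(2,1)·5! + C(2,2)·4!
= 720 - 240 + 24
= 504

504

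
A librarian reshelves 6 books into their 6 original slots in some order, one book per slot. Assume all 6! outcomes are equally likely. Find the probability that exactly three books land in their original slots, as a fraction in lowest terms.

Favorable outcomes: C(6,3)·!3 = 20·2 = 40.
Total outcomes: 6! = 720.
Probability = 40/720 = 1/18.

1/18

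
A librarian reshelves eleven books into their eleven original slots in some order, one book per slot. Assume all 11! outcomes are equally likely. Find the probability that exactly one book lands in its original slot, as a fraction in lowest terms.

Favorable outcomes: C(11,1)·!10 = 11·1334961 = 14684571.
Total outcomes: 11! = 39916800.
Probability = 14684571/39916800 = 16481/44800.

16481/44800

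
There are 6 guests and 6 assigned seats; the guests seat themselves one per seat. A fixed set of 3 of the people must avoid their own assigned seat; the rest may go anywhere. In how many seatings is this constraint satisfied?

Let A_j be the event that the j-th constrained one is fixed. By inclusion-exclusion over the 3 events:
Σ_{j=0}^{3} (-1)^j C(3,j)(6-j)!
= C(3,0)·6! - C(3,1)·5! + C(3,2)·4! - C(3,3)·3!
= 720 - 360 + 72 - 6
= 426

426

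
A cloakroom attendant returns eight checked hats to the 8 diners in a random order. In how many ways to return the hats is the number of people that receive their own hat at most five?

40291

# with exactly i fixed is C(8,i)·!(8-i); sum over i=0..5:
  i=0: C(8,0)·!8 = 1·14833 = 14833
  i=1: C(8,1)·!7 = 8·1854 = 14832
  i=2: C(8,2)·!6 = 28·265 = 7420
  i=3: C(8,3)·!5 = 56·44 = 2464
  i=4: C(8,4)·!4 = 70·9 = 630
  i=5: C(8,5)·!3 = 56·2 = 112
Total = 40291.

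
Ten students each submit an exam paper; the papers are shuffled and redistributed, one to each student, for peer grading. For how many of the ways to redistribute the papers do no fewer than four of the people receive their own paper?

68914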